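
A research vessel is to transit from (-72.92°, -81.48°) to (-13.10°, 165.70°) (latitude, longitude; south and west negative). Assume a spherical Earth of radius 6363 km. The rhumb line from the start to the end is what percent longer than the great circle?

Great circle: σ = 1.4649 rad → d_gc = Rσ = 9321.1 km
Rhumb: Δφ = +1.0441, Δλ = -1.9691, Δψ = +1.6654, q = Δφ/Δψ = 0.6269 → d_rh = R√(Δφ²+q²Δλ²) = 10287.5 km
Excess = (10287.5 − 9321.1) / 9321.1 = 966.4 / 9321.1 = 10.37% ≈ 10.4%

10.4%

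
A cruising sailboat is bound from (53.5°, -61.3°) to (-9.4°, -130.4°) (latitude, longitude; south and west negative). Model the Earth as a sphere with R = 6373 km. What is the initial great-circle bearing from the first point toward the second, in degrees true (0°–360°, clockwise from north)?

θ = atan2( sin Δλ·cos φ₂ ,  cos φ₁ sin φ₂ − sin φ₁ cos φ₂ cos Δλ )
  = atan2(-0.9217, -0.3801) = 247.59°

247.6°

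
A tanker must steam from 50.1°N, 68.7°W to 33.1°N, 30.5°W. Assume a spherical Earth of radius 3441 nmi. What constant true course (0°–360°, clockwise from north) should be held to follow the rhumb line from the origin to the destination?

Δψ = ln[tan(π/4+φ₂/2)/tan(π/4+φ₁/2)] = -0.4006
Δλ = +0.6667 rad (taken the short way round)
course = atan2(Δλ, Δψ) = 121.00°

121.0°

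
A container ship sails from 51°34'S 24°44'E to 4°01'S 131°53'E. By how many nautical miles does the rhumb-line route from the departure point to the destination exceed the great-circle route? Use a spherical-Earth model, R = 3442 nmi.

287 nmi

Great circle: cos σ = sin φ₁ sin φ₂ + cos φ₁ cos φ₂ cos Δλ,  σ = 1.6991 rad → d_gc = 5848.4 nmi
Rhumb line: Δψ = +0.9838, q = Δφ/Δψ = 0.8436, d_rh = R√(Δφ²+q²Δλ²) = 6135.7 nmi
Excess = 6135.7 − 5848.4 = 287.3 ≈ 287 nmi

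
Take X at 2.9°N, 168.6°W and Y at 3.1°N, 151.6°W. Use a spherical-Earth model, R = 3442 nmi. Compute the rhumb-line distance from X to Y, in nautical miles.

Δψ = ln[tan(π/4+φ₂/2)/tan(π/4+φ₁/2)] = +0.0035;  Δφ = +0.0035 rad,  Δλ = +0.2967 rad
q = Δφ/Δψ = 0.9986
d = R·√(Δφ² + q²Δλ²) = 3442·0.29632 = 1020 nmi

1020 nmi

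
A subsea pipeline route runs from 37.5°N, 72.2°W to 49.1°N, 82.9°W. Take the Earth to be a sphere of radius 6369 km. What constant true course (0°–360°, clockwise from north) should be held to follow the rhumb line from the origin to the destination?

326.3°

Δψ = ln[tan(π/4+φ₂/2)/tan(π/4+φ₁/2)] = +0.2795
Δλ = -0.1868 rad (taken the short way round)
course = atan2(Δλ, Δψ) = 326.25°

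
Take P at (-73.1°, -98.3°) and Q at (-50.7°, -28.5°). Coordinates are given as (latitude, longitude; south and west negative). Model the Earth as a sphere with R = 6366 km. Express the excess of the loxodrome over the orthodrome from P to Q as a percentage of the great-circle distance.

5.1%

Great circle: σ = 0.6368 rad → d_gc = Rσ = 4053.9 km
Rhumb: Δφ = +0.3910, Δλ = +1.2182, Δψ = +0.8769, q = Δφ/Δψ = 0.4458 → d_rh = R√(Δφ²+q²Δλ²) = 4260.0 km
Excess = (4260.0 − 4053.9) / 4053.9 = 206.1 / 4053.9 = 5.08% ≈ 5.1%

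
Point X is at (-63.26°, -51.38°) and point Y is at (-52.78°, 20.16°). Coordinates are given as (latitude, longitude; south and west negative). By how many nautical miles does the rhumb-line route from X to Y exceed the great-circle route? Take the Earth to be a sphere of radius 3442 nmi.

113 nmi

Great circle: cos σ = sin φ₁ sin φ₂ + cos φ₁ cos φ₂ cos Δλ,  σ = 0.6479 rad → d_gc = 2230.17 nmi
Rhumb line: Δψ = +0.3484, q = Δφ/Δψ = 0.5251, d_rh = R√(Δφ²+q²Δλ²) = 2342.75 nmi
Excess = 2342.75 − 2230.17 = 112.58 ≈ 113 nmi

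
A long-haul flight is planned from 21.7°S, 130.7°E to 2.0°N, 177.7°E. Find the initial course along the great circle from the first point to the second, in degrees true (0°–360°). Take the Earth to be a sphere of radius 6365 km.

68.7°

θ = atan2( sin Δλ·cos φ₂ ,  cos φ₁ sin φ₂ − sin φ₁ cos φ₂ cos Δλ )
  = atan2(+0.7309, +0.2844) = 68.74°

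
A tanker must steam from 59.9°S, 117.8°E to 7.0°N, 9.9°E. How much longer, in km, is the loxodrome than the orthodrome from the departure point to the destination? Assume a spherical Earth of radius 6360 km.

Great circle: cos σ = sin φ₁ sin φ₂ + cos φ₁ cos φ₂ cos Δλ,  σ = 1.8322 rad → d_gc = 11652.7 km
Rhumb line: Δψ = +1.4360, q = Δφ/Δψ = 0.8131, d_rh = R√(Δφ²+q²Δλ²) = 12247.3 km
Excess = 12247.3 − 11652.7 = 594.6 ≈ 595 km

595 km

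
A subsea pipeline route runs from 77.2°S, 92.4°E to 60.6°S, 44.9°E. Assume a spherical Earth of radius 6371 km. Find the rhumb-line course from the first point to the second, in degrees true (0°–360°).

Meridional parts: M(φ₁)=-2.1878, M(φ₂)=-1.3381 → ΔM = +0.8497;  Δλ = -0.8290 rad
tan C = Δλ / ΔM = -0.9757 → C = 315.70°

315.7°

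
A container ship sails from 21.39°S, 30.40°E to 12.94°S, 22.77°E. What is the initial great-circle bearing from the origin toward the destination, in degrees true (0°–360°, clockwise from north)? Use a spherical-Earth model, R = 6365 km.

318.0°

N = sin Δλ·cos φ₂ = -0.1294;  D = cos φ₁ sin φ₂ − sin φ₁ cos φ₂ cos Δλ = +0.1438
initial course = atan2(N, D) = 318.02°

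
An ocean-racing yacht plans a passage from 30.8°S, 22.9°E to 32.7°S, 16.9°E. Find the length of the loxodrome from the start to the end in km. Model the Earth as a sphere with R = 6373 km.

Δψ = ln[tan(π/4+φ₂/2)/tan(π/4+φ₁/2)] = -0.0390;  Δφ = -0.0332 rad,  Δλ = -0.1047 rad
q = Δφ/Δψ = 0.8503
d = R·√(Δφ² + q²Δλ²) = 6373·0.09502 = 606 km

606 km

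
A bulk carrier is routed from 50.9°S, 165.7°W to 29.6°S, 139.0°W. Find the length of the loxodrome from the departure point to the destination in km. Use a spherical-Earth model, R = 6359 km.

3250 km

Rhumb course C = atan2(Δλ, Δψ) with Δψ = ln[tan(π/4+φ₂/2)/tan(π/4+φ₁/2)] = +0.4941, Δλ = +0.4660 → C = 43.32°
d = R·|Δφ| / |cos C| = 6359·0.37176 / 0.72748 = 3250 km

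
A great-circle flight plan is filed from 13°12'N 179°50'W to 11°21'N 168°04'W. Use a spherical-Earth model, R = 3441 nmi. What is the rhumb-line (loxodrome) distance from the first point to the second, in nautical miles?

Δψ = ln[tan(π/4+φ₂/2)/tan(π/4+φ₁/2)] = -0.0330;  Δφ = -0.0323 rad,  Δλ = +0.2054 rad
q = Δφ/Δψ = 0.9771
d = R·√(Δφ² + q²Δλ²) = 3441·0.20324 = 699 nmi

699 nmi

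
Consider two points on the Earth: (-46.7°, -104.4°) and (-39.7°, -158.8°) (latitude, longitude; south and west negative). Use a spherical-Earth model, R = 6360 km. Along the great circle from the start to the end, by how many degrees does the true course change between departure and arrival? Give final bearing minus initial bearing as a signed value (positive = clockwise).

At departure: θ₁ = atan2(sin Δλ cos φ₂, cos φ₁ sin φ₂ − sin φ₁ cos φ₂ cos Δλ) = 259.84°
At arrival: θ₂ = atan2(sin Δλ cos φ₁, −cos φ₂ sin φ₁ + sin φ₂ cos φ₁ cos Δλ) = 298.67°
Δθ = θ₂ − θ₁ = +38.8°

+38.8°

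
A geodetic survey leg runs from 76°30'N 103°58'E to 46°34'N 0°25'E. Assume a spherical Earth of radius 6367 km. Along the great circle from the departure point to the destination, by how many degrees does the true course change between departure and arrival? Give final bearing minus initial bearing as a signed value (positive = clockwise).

-98.2°

At departure: θ₁ = atan2(sin Δλ cos φ₂, cos φ₁ sin φ₂ − sin φ₁ cos φ₂ cos Δλ) = 296.01°
At arrival: θ₂ = atan2(sin Δλ cos φ₁, −cos φ₂ sin φ₁ + sin φ₂ cos φ₁ cos Δλ) = 197.77°
Δθ = θ₂ − θ₁ = -98.2°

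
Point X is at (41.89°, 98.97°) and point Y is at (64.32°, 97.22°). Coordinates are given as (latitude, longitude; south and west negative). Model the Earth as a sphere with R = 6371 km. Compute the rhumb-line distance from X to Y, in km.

2497 km

Rhumb course C = atan2(Δλ, Δψ) with Δψ = ln[tan(π/4+φ₂/2)/tan(π/4+φ₁/2)] = +0.6721, Δλ = -0.0305 → C = 357.40°
d = R·|Δφ| / |cos C| = 6371·0.39148 / 0.99897 = 2497 km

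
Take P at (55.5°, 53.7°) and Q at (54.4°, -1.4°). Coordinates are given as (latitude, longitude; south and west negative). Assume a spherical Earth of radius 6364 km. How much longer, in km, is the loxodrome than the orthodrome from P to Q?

Great circle: cos σ = sin φ₁ sin φ₂ + cos φ₁ cos φ₂ cos Δλ,  σ = 0.5380 rad → d_gc = 3423.7 km
Rhumb line: Δψ = -0.0334, q = Δφ/Δψ = 0.5742, d_rh = R√(Δφ²+q²Δλ²) = 3516.6 km
Excess = 3516.6 − 3423.7 = 92.9 ≈ 93 km

93 km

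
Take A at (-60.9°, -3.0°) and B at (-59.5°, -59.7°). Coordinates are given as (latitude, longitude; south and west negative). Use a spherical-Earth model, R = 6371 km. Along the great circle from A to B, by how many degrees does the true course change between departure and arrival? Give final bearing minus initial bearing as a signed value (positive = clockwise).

+50.2°

Initial bearing θ₁ = atan2(sin Δλ cos φ₂, cos φ₁ sin φ₂ − sin φ₁ cos φ₂ cos Δλ) = 247.52°
Final bearing θ₂ = (initial bearing from the destination back to the start) + 180° = 297.70°
Δθ = θ₂ − θ₁ = +50.2°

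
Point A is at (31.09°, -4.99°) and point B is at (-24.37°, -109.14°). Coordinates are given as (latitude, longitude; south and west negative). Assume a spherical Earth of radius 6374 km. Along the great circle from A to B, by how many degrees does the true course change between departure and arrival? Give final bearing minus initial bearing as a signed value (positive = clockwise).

At departure: θ₁ = atan2(sin Δλ cos φ₂, cos φ₁ sin φ₂ − sin φ₁ cos φ₂ cos Δλ) = 254.90°
At arrival: θ₂ = atan2(sin Δλ cos φ₁, −cos φ₂ sin φ₁ + sin φ₂ cos φ₁ cos Δλ) = 245.18°
Δθ = θ₂ − θ₁ = -9.7°

-9.7°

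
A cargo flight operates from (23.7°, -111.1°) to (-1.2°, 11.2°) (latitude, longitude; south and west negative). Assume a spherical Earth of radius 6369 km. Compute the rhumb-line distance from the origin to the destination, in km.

Δψ = ln[tan(π/4+φ₂/2)/tan(π/4+φ₁/2)] = -0.4469;  Δφ = -0.4346 rad,  Δλ = +2.1345 rad
q = Δφ/Δψ = 0.9724
d = R·√(Δφ² + q²Δλ²) = 6369·2.12066 = 13507 km

13507 km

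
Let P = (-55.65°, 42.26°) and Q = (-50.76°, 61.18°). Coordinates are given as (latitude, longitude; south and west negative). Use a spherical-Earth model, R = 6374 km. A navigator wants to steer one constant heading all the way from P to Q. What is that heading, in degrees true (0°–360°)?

66.6°

Meridional parts: M(φ₁)=-1.1742, M(φ₂)=-1.0315 → ΔM = +0.1427;  Δλ = +0.3302 rad
tan C = Δλ / ΔM = +2.3142 → C = 66.63°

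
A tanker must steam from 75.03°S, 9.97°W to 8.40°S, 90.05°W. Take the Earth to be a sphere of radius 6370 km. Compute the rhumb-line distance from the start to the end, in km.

9226 km

Rhumb course C = atan2(Δλ, Δψ) with Δψ = ln[tan(π/4+φ₂/2)/tan(π/4+φ₁/2)] = +1.8825, Δλ = -1.3977 → C = 323.41°
d = R·|Δφ| / |cos C| = 6370·1.16291 / 0.80290 = 9226 km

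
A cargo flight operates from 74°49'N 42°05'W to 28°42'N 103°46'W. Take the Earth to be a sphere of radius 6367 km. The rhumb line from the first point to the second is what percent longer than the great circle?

Great circle: σ = 0.9613 rad → d_gc = Rσ = 6120.8 km
Rhumb: Δφ = -0.8049, Δλ = -1.0766, Δψ = -1.4920, q = Δφ/Δψ = 0.5395 → d_rh = R√(Δφ²+q²Δλ²) = 6319.5 km
Excess = (6319.5 − 6120.8) / 6120.8 = 198.7 / 6120.8 = 3.246% ≈ 3.2%

3.2%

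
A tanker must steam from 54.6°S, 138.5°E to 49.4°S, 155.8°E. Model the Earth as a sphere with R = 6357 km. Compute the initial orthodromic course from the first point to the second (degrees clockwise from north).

71.0°

N = sin Δλ·cos φ₂ = +0.1935;  D = cos φ₁ sin φ₂ − sin φ₁ cos φ₂ cos Δλ = +0.0666
initial course = atan2(N, D) = 71.00°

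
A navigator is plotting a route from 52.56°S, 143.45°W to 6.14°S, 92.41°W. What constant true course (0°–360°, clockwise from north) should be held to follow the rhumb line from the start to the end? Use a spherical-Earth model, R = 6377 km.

42.4°

Δψ = ln[tan(π/4+φ₂/2)/tan(π/4+φ₁/2)] = +0.9748
Δλ = +0.8908 rad (taken the short way round)
course = atan2(Δλ, Δψ) = 42.42°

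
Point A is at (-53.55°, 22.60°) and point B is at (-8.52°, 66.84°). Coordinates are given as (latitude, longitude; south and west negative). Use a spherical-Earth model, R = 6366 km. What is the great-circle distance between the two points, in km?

Haversine: a = sin²(Δφ/2)+cos φ₁ cos φ₂ sin²(Δλ/2) = 0.22994;  σ = 2·atan2(√a,√(1−a))
σ = 57.308° → d = Rσ = 6366·1.00022 = 6367 km

6367 km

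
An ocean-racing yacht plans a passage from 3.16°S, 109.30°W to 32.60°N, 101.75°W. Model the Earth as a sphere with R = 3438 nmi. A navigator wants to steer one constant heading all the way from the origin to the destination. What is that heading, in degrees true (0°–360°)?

Meridional parts: M(φ₁)=-0.0552, M(φ₂)=+0.6024 → ΔM = +0.6576;  Δλ = +0.1318 rad
tan C = Δλ / ΔM = +0.2004 → C = 11.33°

11.3°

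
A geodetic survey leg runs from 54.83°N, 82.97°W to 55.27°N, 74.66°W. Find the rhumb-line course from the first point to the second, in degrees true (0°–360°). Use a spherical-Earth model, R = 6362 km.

84.7°

Meridional parts: M(φ₁)=+1.1491, M(φ₂)=+1.1625 → ΔM = +0.0134;  Δλ = +0.1450 rad
tan C = Δλ / ΔM = +10.8191 → C = 84.72°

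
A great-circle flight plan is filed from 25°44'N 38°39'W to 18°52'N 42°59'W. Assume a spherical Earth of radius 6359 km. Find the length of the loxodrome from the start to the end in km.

Rhumb course C = atan2(Δλ, Δψ) with Δψ = ln[tan(π/4+φ₂/2)/tan(π/4+φ₁/2)] = -0.1296, Δλ = -0.0756 → C = 210.26°
d = R·|Δφ| / |cos C| = 6359·0.11985 / 0.86375 = 882 km

882 km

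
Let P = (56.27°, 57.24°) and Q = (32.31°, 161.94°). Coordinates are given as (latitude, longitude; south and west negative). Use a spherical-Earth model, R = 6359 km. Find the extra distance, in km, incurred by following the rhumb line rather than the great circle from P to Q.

Great circle: cos σ = sin φ₁ sin φ₂ + cos φ₁ cos φ₂ cos Δλ,  σ = 1.2393 rad → d_gc = 7880.9 km
Rhumb line: Δψ = -0.5971, q = Δφ/Δψ = 0.7004, d_rh = R√(Δφ²+q²Δλ²) = 8561.9 km
Excess = 8561.9 − 7880.9 = 681.0 ≈ 681 km

681 km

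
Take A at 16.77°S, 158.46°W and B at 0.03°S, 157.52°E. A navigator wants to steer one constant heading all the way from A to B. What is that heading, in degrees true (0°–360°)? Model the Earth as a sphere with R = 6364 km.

Meridional parts: M(φ₁)=-0.2970, M(φ₂)=-0.0005 → ΔM = +0.2964;  Δλ = -0.7683 rad
tan C = Δλ / ΔM = -2.5917 → C = 291.10°

291.1°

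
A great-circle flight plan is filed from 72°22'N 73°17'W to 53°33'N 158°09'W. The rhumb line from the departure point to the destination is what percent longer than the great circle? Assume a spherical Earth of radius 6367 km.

7.9%

Great circle: σ = 0.6718 rad → d_gc = Rσ = 4277.5 km
Rhumb: Δφ = -0.3284, Δλ = -1.4812, Δψ = -0.7528, q = Δφ/Δψ = 0.4363 → d_rh = R√(Δφ²+q²Δλ²) = 4615.3 km
Excess = (4615.3 − 4277.5) / 4277.5 = 337.8 / 4277.5 = 7.90% ≈ 7.9%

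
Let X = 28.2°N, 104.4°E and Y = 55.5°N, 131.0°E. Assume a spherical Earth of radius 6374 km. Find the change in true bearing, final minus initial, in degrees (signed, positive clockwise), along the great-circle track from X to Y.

+18.4°

Initial bearing θ₁ = atan2(sin Δλ cos φ₂, cos φ₁ sin φ₂ − sin φ₁ cos φ₂ cos Δλ) = 27.51°
Final bearing θ₂ = (initial bearing from the destination back to the start) + 180° = 45.95°
Δθ = θ₂ − θ₁ = +18.4°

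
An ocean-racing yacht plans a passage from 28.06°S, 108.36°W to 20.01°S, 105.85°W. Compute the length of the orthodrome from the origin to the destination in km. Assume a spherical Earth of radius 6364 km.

930 km

Haversine: a = sin²(Δφ/2)+cos φ₁ cos φ₂ sin²(Δλ/2) = 0.00532;  σ = 2·atan2(√a,√(1−a))
σ = 8.369° → d = Rσ = 6364·0.14607 = 930 km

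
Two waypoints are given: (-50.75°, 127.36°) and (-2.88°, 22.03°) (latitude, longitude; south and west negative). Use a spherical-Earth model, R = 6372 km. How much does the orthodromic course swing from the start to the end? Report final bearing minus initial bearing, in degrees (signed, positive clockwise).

Initial bearing θ₁ = atan2(sin Δλ cos φ₂, cos φ₁ sin φ₂ − sin φ₁ cos φ₂ cos Δλ) = 256.22°
Final bearing θ₂ = (initial bearing from the destination back to the start) + 180° = 322.03°
Δθ = θ₂ − θ₁ = +65.8°

+65.8°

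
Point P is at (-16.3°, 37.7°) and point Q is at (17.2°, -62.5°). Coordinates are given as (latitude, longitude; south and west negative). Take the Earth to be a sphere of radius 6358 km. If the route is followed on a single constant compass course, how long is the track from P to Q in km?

11572 km

Δψ = ln[tan(π/4+φ₂/2)/tan(π/4+φ₁/2)] = +0.5932;  Δφ = +0.5847 rad,  Δλ = -1.7488 rad
q = Δφ/Δψ = 0.9856
d = R·√(Δφ² + q²Δλ²) = 6358·1.82014 = 11572 km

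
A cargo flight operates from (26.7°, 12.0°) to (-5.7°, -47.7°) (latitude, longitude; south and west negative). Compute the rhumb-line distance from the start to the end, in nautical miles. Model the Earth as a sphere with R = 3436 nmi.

Rhumb course C = atan2(Δλ, Δψ) with Δψ = ln[tan(π/4+φ₂/2)/tan(π/4+φ₁/2)] = -0.5835, Δλ = -1.0420 → C = 240.75°
d = R·|Δφ| / |cos C| = 3436·0.56549 / 0.48860 = 3977 nmi

3977 nmi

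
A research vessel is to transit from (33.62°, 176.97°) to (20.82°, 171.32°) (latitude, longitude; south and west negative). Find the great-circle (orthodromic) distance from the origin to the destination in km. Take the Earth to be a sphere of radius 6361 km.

Haversine: a = sin²(Δφ/2)+cos φ₁ cos φ₂ sin²(Δλ/2) = 0.01432;  σ = 2·atan2(√a,√(1−a))
σ = 13.744° → d = Rσ = 6361·0.23987 = 1526 km

1526 km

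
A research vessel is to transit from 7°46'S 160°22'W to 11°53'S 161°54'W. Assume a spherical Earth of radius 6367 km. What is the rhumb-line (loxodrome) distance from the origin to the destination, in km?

487 km

Δψ = ln[tan(π/4+φ₂/2)/tan(π/4+φ₁/2)] = -0.0729;  Δφ = -0.0718 rad,  Δλ = -0.0268 rad
q = Δφ/Δψ = 0.9851
d = R·√(Δφ² + q²Δλ²) = 6367·0.07653 = 487 km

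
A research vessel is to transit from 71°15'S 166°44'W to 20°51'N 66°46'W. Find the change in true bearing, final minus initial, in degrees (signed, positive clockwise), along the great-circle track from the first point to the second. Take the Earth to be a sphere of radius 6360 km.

-72.3°

Initial bearing θ₁ = atan2(sin Δλ cos φ₂, cos φ₁ sin φ₂ − sin φ₁ cos φ₂ cos Δλ) = 92.41°
Final bearing θ₂ = (initial bearing from the destination back to the start) + 180° = 20.10°
Δθ = θ₂ − θ₁ = -72.3°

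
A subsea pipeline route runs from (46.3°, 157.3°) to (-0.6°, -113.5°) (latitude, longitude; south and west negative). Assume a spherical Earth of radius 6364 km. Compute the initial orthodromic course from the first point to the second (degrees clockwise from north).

91.0°

θ = atan2( sin Δλ·cos φ₂ ,  cos φ₁ sin φ₂ − sin φ₁ cos φ₂ cos Δλ )
  = atan2(+0.9998, -0.0173) = 90.99°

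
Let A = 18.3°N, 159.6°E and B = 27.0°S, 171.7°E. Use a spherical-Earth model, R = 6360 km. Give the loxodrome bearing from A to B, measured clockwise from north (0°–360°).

165.5°

Meridional parts: M(φ₁)=+0.3250, M(φ₂)=-0.4897 → ΔM = -0.8147;  Δλ = +0.2112 rad
tan C = Δλ / ΔM = -0.2592 → C = 165.47°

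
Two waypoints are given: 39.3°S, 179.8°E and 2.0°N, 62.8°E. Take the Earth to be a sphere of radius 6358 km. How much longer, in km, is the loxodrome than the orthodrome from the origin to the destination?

397 km

Great circle: cos σ = sin φ₁ sin φ₂ + cos φ₁ cos φ₂ cos Δλ,  σ = 1.9533 rad → d_gc = 12418.8 km
Rhumb line: Δψ = +0.7820, q = Δφ/Δψ = 0.9218, d_rh = R√(Δφ²+q²Δλ²) = 12815.7 km
Excess = 12815.7 − 12418.8 = 396.9 ≈ 397 km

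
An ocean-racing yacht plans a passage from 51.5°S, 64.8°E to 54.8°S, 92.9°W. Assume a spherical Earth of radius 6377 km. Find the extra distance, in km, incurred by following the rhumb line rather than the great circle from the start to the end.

2502 km

Great circle: cos σ = sin φ₁ sin φ₂ + cos φ₁ cos φ₂ cos Δλ,  σ = 1.2582 rad → d_gc = 8023.7 km
Rhumb line: Δψ = -0.0961, q = Δφ/Δψ = 0.5993, d_rh = R√(Δφ²+q²Δλ²) = 10526.1 km
Excess = 10526.1 − 8023.7 = 2502.4 ≈ 2502 km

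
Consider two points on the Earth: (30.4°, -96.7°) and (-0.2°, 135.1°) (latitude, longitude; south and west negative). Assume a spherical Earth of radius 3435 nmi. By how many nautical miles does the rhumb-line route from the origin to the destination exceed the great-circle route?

210 nmi

Great circle: cos σ = sin φ₁ sin φ₂ + cos φ₁ cos φ₂ cos Δλ,  σ = 2.1355 rad → d_gc = 7335.4 nmi
Rhumb line: Δψ = -0.5609, q = Δφ/Δψ = 0.9522, d_rh = R√(Δφ²+q²Δλ²) = 7545.0 nmi
Excess = 7545.0 − 7335.4 = 209.6 ≈ 210 nmi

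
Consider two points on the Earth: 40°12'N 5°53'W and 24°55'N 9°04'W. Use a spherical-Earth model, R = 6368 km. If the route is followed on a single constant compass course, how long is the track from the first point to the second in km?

Rhumb course C = atan2(Δλ, Δψ) with Δψ = ln[tan(π/4+φ₂/2)/tan(π/4+φ₁/2)] = -0.3182, Δλ = -0.0556 → C = 189.90°
d = R·|Δφ| / |cos C| = 6368·0.26674 / 0.98510 = 1724 km

1724 km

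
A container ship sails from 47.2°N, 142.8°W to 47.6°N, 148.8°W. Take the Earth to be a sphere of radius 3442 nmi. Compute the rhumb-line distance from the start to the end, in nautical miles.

245 nmi

Δψ = ln[tan(π/4+φ₂/2)/tan(π/4+φ₁/2)] = +0.0103;  Δφ = +0.0070 rad,  Δλ = -0.1047 rad
q = Δφ/Δψ = 0.6769
d = R·√(Δφ² + q²Δλ²) = 3442·0.07122 = 245 nmi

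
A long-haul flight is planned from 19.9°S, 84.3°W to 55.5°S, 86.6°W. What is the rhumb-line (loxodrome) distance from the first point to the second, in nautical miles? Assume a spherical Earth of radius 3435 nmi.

Rhumb course C = atan2(Δλ, Δψ) with Δψ = ln[tan(π/4+φ₂/2)/tan(π/4+φ₁/2)] = -0.8150, Δλ = -0.0401 → C = 182.82°
d = R·|Δφ| / |cos C| = 3435·0.62134 / 0.99879 = 2137 nmi

2137 nmi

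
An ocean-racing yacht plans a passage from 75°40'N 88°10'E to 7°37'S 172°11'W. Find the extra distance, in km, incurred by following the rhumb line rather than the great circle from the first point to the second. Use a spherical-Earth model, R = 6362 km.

697 km

Great circle: cos σ = sin φ₁ sin φ₂ + cos φ₁ cos φ₂ cos Δλ,  σ = 1.7412 rad → d_gc = 11077.3 km
Rhumb line: Δψ = -2.2069, q = Δφ/Δψ = 0.6587, d_rh = R√(Δφ²+q²Δλ²) = 11774.2 km
Excess = 11774.2 − 11077.3 = 696.9 ≈ 697 km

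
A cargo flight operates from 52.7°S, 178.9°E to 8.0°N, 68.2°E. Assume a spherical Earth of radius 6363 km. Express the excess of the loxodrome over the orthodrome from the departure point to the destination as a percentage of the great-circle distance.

4.1%

Great circle: σ = 1.8995 rad → d_gc = Rσ = 12086.6 km
Rhumb: Δφ = +1.0594, Δλ = -1.9321, Δψ = +1.2262, q = Δφ/Δψ = 0.8640 → d_rh = R√(Δφ²+q²Δλ²) = 12579.9 km
Excess = (12579.9 − 12086.6) / 12086.6 = 493.3 / 12086.6 = 4.08% ≈ 4.1%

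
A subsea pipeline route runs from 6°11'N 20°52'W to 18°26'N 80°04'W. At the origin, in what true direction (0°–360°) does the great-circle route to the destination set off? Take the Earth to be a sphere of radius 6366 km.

N = sin Δλ·cos φ₂ = -0.8149;  D = cos φ₁ sin φ₂ − sin φ₁ cos φ₂ cos Δλ = +0.2620
initial course = atan2(N, D) = 287.83°

287.8°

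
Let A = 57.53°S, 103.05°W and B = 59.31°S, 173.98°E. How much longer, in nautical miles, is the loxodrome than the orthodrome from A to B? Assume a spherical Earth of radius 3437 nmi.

Great circle: cos σ = sin φ₁ sin φ₂ + cos φ₁ cos φ₂ cos Δλ,  σ = 0.7090 rad → d_gc = 2436.7 nmi
Rhumb line: Δψ = -0.0593, q = Δφ/Δψ = 0.5236, d_rh = R√(Δφ²+q²Δλ²) = 2608.0 nmi
Excess = 2608.0 − 2436.7 = 171.3 ≈ 171 nmi

171 nmi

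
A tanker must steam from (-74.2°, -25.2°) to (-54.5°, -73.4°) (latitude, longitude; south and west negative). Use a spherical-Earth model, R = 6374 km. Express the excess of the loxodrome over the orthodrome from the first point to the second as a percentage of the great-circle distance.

Great circle: σ = 0.4762 rad → d_gc = Rσ = 3035.3 km
Rhumb: Δφ = +0.3438, Δλ = -0.8412, Δψ = +0.8359, q = Δφ/Δψ = 0.4113 → d_rh = R√(Δφ²+q²Δλ²) = 3109.3 km
Excess = (3109.3 − 3035.3) / 3035.3 = 74.0 / 3035.3 = 2.44% ≈ 2.4%

2.4%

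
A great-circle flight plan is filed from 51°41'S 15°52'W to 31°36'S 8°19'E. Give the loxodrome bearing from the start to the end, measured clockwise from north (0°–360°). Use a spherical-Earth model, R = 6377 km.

41.6°

Δψ = ln[tan(π/4+φ₂/2)/tan(π/4+φ₁/2)] = +0.4754
Δλ = +0.4221 rad (taken the short way round)
course = atan2(Δλ, Δψ) = 41.60°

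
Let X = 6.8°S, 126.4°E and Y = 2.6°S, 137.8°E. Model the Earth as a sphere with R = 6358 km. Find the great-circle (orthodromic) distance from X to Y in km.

Haversine: a = sin²(Δφ/2)+cos φ₁ cos φ₂ sin²(Δλ/2) = 0.01113;  σ = 2·atan2(√a,√(1−a))
σ = 12.111° → d = Rσ = 6358·0.21137 = 1344 km

1344 km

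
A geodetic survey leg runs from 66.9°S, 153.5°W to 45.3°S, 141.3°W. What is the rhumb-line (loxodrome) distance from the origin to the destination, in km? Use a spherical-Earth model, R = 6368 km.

Δψ = ln[tan(π/4+φ₂/2)/tan(π/4+φ₁/2)] = +0.6991;  Δφ = +0.3770 rad,  Δλ = +0.2129 rad
q = Δφ/Δψ = 0.5393
d = R·√(Δφ² + q²Δλ²) = 6368·0.39409 = 2510 km

2510 km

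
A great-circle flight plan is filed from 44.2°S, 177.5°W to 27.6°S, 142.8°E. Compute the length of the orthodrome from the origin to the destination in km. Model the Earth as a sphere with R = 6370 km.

3972 km

cos σ = sin φ₁ sin φ₂ + cos φ₁ cos φ₂ cos Δλ
      = sin(-44.20°)sin(-27.60°) + cos(-44.20°)cos(-27.60°)cos(-39.70°) = 0.8118
σ = 35.726° → d = Rσ = 6370·0.62354 = 3972 km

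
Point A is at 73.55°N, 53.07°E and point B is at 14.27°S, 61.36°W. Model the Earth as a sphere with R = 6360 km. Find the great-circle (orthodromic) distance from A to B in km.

cos σ = sin φ₁ sin φ₂ + cos φ₁ cos φ₂ cos Δλ
      = sin(73.55°)sin(-14.27°) + cos(73.55°)cos(-14.27°)cos(-114.43°) = -0.3499
σ = 110.482° → d = Rσ = 6360·1.92827 = 12264 km

12264 km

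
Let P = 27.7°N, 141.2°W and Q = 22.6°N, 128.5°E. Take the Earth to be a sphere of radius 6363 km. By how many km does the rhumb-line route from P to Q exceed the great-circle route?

211 km

Great circle: cos σ = sin φ₁ sin φ₂ + cos φ₁ cos φ₂ cos Δλ,  σ = 1.3955 rad → d_gc = 8879.8 km
Rhumb line: Δψ = -0.0984, q = Δφ/Δψ = 0.9048, d_rh = R√(Δφ²+q²Δλ²) = 9090.9 km
Excess = 9090.9 − 8879.8 = 211.1 ≈ 211 km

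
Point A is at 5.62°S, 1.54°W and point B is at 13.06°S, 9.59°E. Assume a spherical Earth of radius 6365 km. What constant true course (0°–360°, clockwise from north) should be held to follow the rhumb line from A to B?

124.1°

Meridional parts: M(φ₁)=-0.0982, M(φ₂)=-0.2299 → ΔM = -0.1317;  Δλ = +0.1943 rad
tan C = Δλ / ΔM = -1.4750 → C = 124.14°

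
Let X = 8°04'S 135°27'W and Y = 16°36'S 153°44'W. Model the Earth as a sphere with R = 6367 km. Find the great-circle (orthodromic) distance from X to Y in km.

Haversine: a = sin²(Δφ/2)+cos φ₁ cos φ₂ sin²(Δλ/2) = 0.02949;  σ = 2·atan2(√a,√(1−a))
σ = 19.775° → d = Rσ = 6367·0.34514 = 2197 km

2197 km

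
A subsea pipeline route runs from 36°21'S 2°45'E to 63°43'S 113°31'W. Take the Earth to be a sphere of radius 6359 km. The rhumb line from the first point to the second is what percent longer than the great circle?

Great circle: σ = 1.1879 rad → d_gc = Rσ = 7553.9 km
Rhumb: Δφ = -0.4776, Δλ = -2.0292, Δψ = -0.7728, q = Δφ/Δψ = 0.6180 → d_rh = R√(Δφ²+q²Δλ²) = 8533.8 km
Excess = (8533.8 − 7553.9) / 7553.9 = 979.9 / 7553.9 = 12.97% ≈ 13.0%

13.0%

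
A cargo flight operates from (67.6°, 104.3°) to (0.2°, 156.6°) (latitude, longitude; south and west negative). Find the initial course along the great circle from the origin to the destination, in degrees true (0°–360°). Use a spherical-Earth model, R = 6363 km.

N = sin Δλ·cos φ₂ = +0.7912;  D = cos φ₁ sin φ₂ − sin φ₁ cos φ₂ cos Δλ = -0.5641
initial course = atan2(N, D) = 125.48°

125.5°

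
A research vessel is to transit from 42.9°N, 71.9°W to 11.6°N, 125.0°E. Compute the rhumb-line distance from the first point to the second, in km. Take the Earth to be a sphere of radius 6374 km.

Δψ = ln[tan(π/4+φ₂/2)/tan(π/4+φ₁/2)] = -0.6266;  Δφ = -0.5463 rad,  Δλ = -2.8466 rad
q = Δφ/Δψ = 0.8718
d = R·√(Δφ² + q²Δλ²) = 6374·2.54119 = 16198 km

16198 km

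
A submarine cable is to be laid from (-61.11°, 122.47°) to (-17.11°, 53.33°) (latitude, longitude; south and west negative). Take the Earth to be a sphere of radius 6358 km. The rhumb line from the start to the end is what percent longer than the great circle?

2.9%

Great circle: σ = 1.1351 rad → d_gc = Rσ = 7217.2 km
Rhumb: Δφ = +0.7679, Δλ = -1.2067, Δψ = +1.0532, q = Δφ/Δψ = 0.7291 → d_rh = R√(Δφ²+q²Δλ²) = 7425.3 km
Excess = (7425.3 − 7217.2) / 7217.2 = 208.1 / 7217.2 = 2.88% ≈ 2.9%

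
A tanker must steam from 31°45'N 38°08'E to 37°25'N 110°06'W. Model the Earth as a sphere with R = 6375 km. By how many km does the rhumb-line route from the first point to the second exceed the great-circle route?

Great circle: cos σ = sin φ₁ sin φ₂ + cos φ₁ cos φ₂ cos Δλ,  σ = 1.8281 rad → d_gc = 11654.16 km
Rhumb line: Δψ = +0.1202, q = Δφ/Δψ = 0.8226, d_rh = R√(Δφ²+q²Δλ²) = 13582.67 km
Excess = 13582.67 − 11654.16 = 1928.51 ≈ 1929 km

1929 km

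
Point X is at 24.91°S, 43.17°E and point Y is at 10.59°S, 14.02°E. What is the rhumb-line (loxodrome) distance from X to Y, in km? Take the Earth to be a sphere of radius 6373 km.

3466 km

Rhumb course C = atan2(Δλ, Δψ) with Δψ = ln[tan(π/4+φ₂/2)/tan(π/4+φ₁/2)] = +0.2633, Δλ = -0.5088 → C = 297.36°
d = R·|Δφ| / |cos C| = 6373·0.24993 / 0.45956 = 3466 km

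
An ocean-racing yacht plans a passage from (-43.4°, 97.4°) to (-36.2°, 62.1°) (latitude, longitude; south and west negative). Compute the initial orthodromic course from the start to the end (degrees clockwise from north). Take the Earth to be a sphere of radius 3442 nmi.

272.9°

N = sin Δλ·cos φ₂ = -0.4663;  D = cos φ₁ sin φ₂ − sin φ₁ cos φ₂ cos Δλ = +0.0234
initial course = atan2(N, D) = 272.87°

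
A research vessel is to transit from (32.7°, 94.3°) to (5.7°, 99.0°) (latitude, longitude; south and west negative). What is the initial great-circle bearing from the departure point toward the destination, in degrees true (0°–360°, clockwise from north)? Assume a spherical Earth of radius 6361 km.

θ = atan2( sin Δλ·cos φ₂ ,  cos φ₁ sin φ₂ − sin φ₁ cos φ₂ cos Δλ )
  = atan2(+0.0815, -0.4522) = 169.78°

169.8°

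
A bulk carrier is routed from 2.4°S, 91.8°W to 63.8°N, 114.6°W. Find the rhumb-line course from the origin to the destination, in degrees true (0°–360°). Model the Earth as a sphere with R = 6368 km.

Δψ = ln[tan(π/4+φ₂/2)/tan(π/4+φ₁/2)] = +1.4999
Δλ = -0.3979 rad (taken the short way round)
course = atan2(Δλ, Δψ) = 345.14°

345.1°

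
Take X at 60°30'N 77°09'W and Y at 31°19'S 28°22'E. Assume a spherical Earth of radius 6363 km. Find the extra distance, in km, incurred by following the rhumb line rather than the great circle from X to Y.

348 km

Great circle: cos σ = sin φ₁ sin φ₂ + cos φ₁ cos φ₂ cos Δλ,  σ = 2.1711 rad → d_gc = 13814.9 km
Rhumb line: Δψ = -1.9106, q = Δφ/Δψ = 0.8388, d_rh = R√(Δφ²+q²Δλ²) = 14162.5 km
Excess = 14162.5 − 13814.9 = 347.6 ≈ 348 km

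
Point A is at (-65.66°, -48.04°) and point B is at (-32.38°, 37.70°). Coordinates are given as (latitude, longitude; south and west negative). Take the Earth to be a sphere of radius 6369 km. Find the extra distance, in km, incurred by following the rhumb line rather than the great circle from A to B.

Great circle: cos σ = sin φ₁ sin φ₂ + cos φ₁ cos φ₂ cos Δλ,  σ = 1.0312 rad → d_gc = 6567.73 km
Rhumb line: Δψ = +0.9362, q = Δφ/Δψ = 0.6204, d_rh = R√(Δφ²+q²Δλ²) = 6975.17 km
Excess = 6975.17 − 6567.73 = 407.44 ≈ 407 km

407 km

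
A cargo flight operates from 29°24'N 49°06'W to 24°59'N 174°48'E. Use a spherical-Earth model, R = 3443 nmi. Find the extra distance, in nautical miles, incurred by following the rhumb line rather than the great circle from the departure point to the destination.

594 nmi

Great circle: cos σ = sin φ₁ sin φ₂ + cos φ₁ cos φ₂ cos Δλ,  σ = 1.9409 rad → d_gc = 6682.4 nmi
Rhumb line: Δψ = -0.0867, q = Δφ/Δψ = 0.8891, d_rh = R√(Δφ²+q²Δλ²) = 7276.7 nmi
Excess = 7276.7 − 6682.4 = 594.3 ≈ 594 nmi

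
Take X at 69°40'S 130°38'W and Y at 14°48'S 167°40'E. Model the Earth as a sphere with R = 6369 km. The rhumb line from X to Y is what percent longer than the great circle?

2.6%

Great circle: σ = 1.1606 rad → d_gc = Rσ = 7391.8 km
Rhumb: Δφ = +0.9576, Δλ = -1.0769, Δψ = +1.4573, q = Δφ/Δψ = 0.6571 → d_rh = R√(Δφ²+q²Δλ²) = 7583.5 km
Excess = (7583.5 − 7391.8) / 7391.8 = 191.7 / 7391.8 = 2.59% ≈ 2.6%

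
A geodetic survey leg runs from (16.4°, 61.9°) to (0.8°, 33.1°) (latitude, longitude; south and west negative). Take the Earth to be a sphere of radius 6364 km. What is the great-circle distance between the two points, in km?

Haversine: a = sin²(Δφ/2)+cos φ₁ cos φ₂ sin²(Δλ/2) = 0.07774;  σ = 2·atan2(√a,√(1−a))
σ = 32.380° → d = Rσ = 6364·0.56514 = 3597 km

3597 km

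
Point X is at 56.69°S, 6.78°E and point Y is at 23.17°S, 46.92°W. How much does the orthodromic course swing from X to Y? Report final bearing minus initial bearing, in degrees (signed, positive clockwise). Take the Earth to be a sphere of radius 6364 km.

+37.5°

Initial bearing θ₁ = atan2(sin Δλ cos φ₂, cos φ₁ sin φ₂ − sin φ₁ cos φ₂ cos Δλ) = 287.86°
Final bearing θ₂ = (initial bearing from the destination back to the start) + 180° = 325.35°
Δθ = θ₂ − θ₁ = +37.5°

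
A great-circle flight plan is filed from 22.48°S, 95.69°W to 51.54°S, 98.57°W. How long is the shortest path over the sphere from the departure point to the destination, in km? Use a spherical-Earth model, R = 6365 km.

3238 km

Haversine: a = sin²(Δφ/2)+cos φ₁ cos φ₂ sin²(Δλ/2) = 0.06331;  σ = 2·atan2(√a,√(1−a))
σ = 29.146° → d = Rσ = 6365·0.50869 = 3238 km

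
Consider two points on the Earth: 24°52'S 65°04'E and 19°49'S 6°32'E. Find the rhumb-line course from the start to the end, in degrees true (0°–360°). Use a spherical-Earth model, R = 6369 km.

Δψ = ln[tan(π/4+φ₂/2)/tan(π/4+φ₁/2)] = +0.0953
Δλ = -1.0216 rad (taken the short way round)
course = atan2(Δλ, Δψ) = 275.33°

275.3°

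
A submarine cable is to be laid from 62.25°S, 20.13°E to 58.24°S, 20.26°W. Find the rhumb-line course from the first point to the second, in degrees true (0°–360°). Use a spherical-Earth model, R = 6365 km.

Δψ = ln[tan(π/4+φ₂/2)/tan(π/4+φ₁/2)] = +0.1412
Δλ = -0.7049 rad (taken the short way round)
course = atan2(Δλ, Δψ) = 281.33°

281.3°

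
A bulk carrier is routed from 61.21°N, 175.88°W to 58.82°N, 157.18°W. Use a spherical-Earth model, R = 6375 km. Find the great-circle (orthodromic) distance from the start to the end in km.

1069 km

cos σ = sin φ₁ sin φ₂ + cos φ₁ cos φ₂ cos Δλ
      = sin(61.21°)sin(58.82°) + cos(61.21°)cos(58.82°)cos(18.70°) = 0.9860
σ = 9.610° → d = Rσ = 6375·0.16772 = 1069 km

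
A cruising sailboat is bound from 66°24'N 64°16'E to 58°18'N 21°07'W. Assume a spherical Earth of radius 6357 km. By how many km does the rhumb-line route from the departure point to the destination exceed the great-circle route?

Great circle: cos σ = sin φ₁ sin φ₂ + cos φ₁ cos φ₂ cos Δλ,  σ = 0.6492 rad → d_gc = 4126.79 km
Rhumb line: Δψ = -0.3068, q = Δφ/Δψ = 0.4608, d_rh = R√(Δφ²+q²Δλ²) = 4457.30 km
Excess = 4457.30 − 4126.79 = 330.51 ≈ 331 km

331 km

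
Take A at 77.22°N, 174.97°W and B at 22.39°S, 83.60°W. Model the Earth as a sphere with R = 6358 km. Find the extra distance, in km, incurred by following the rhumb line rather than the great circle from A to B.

Great circle: cos σ = sin φ₁ sin φ₂ + cos φ₁ cos φ₂ cos Δλ,  σ = 1.9567 rad → d_gc = 12440.5 km
Rhumb line: Δψ = -2.5905, q = Δφ/Δψ = 0.6711, d_rh = R√(Δφ²+q²Δλ²) = 12980.1 km
Excess = 12980.1 − 12440.5 = 539.6 ≈ 540 km

540 km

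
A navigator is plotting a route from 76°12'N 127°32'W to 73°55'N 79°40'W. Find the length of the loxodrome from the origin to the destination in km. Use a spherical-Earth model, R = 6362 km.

Δψ = ln[tan(π/4+φ₂/2)/tan(π/4+φ₁/2)] = -0.1549;  Δφ = -0.0399 rad,  Δλ = +0.8354 rad
q = Δφ/Δψ = 0.2573
d = R·√(Δφ² + q²Δλ²) = 6362·0.21865 = 1391 km

1391 km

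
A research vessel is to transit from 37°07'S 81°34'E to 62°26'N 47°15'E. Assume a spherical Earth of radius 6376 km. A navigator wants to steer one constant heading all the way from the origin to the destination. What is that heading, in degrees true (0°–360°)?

344.1°

Meridional parts: M(φ₁)=-0.6985, M(φ₂)=+1.4052 → ΔM = +2.1038;  Δλ = -0.5989 rad
tan C = Δλ / ΔM = -0.2847 → C = 344.11°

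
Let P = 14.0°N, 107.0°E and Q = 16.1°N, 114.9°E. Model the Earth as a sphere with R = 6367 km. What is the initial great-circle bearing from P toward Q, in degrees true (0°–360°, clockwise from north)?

θ = atan2( sin Δλ·cos φ₂ ,  cos φ₁ sin φ₂ − sin φ₁ cos φ₂ cos Δλ )
  = atan2(+0.1321, +0.0388) = 73.61°

73.6°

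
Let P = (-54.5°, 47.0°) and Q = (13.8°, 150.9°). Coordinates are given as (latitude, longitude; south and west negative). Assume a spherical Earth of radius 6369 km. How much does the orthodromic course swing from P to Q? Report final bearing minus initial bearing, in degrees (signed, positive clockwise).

At departure: θ₁ = atan2(sin Δλ cos φ₂, cos φ₁ sin φ₂ − sin φ₁ cos φ₂ cos Δλ) = 93.12°
At arrival: θ₂ = atan2(sin Δλ cos φ₁, −cos φ₂ sin φ₁ + sin φ₂ cos φ₁ cos Δλ) = 36.66°
Δθ = θ₂ − θ₁ = -56.5°

-56.5°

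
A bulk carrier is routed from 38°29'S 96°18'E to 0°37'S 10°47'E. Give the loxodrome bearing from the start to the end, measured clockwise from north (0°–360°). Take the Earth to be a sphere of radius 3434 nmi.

Meridional parts: M(φ₁)=-0.7287, M(φ₂)=-0.0108 → ΔM = +0.7180;  Δλ = -1.4925 rad
tan C = Δλ / ΔM = -2.0789 → C = 295.69°

295.7°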